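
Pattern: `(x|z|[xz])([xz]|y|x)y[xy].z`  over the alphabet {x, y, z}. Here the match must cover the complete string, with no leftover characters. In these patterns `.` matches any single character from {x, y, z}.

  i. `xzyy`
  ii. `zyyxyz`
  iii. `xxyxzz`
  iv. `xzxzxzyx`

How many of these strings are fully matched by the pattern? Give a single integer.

i → no match — must end with `z`
ii → match
iii → match
iv → no match — must end with `z`
Total matched: 2

2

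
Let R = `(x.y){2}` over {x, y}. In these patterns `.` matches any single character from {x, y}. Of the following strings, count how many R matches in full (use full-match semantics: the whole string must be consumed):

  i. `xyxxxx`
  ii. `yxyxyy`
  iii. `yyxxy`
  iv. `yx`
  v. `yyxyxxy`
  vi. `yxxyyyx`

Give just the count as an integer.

0

i → no match — must end with `y`
ii → no match — must start with `x`
iii → no match — must start with `x`
iv → no match — must start with `x`
v → no match — must start with `x`
vi → no match — must start with `x`
Total matched: 0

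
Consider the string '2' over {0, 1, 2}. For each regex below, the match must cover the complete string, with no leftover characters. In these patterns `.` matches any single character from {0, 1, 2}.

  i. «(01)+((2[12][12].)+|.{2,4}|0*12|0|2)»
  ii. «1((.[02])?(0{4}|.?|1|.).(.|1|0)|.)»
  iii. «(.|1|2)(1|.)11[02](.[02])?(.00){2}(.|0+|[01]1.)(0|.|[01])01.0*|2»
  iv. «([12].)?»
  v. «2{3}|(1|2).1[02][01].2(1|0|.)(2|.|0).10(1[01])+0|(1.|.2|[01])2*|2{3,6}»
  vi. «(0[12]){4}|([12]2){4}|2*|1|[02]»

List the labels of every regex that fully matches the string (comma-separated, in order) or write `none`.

iii, vi

i → no match — must start with '01'
ii → no match — must start with '1'
iii → match
iv → no match
v → no match
vi → match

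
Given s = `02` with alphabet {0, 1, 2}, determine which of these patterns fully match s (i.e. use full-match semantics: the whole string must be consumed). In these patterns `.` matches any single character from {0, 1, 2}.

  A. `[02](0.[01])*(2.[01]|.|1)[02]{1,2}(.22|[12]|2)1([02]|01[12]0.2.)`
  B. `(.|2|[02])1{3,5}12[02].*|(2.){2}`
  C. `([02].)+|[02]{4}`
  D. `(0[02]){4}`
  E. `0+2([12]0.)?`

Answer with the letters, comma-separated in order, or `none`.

A → no match
B → no match
C → match
D → no match
E → match

C, E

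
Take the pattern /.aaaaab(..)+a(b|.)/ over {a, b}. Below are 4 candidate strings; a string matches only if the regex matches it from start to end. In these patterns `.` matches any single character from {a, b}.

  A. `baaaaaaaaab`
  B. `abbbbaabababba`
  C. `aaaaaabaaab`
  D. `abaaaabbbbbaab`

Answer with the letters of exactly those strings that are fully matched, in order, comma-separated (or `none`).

C

A → no match
B → no match
C → match
D → no match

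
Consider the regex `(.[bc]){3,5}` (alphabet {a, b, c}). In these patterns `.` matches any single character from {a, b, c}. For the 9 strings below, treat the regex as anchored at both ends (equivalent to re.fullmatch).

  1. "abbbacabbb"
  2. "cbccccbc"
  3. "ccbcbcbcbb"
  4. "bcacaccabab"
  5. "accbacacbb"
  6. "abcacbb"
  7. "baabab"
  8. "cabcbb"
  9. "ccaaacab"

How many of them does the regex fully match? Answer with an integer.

4

1 → match
2 → match
3 → match
4 → no match
5 → match
6 → no match
7 → no match
8 → no match
9 → no match
Total matched: 4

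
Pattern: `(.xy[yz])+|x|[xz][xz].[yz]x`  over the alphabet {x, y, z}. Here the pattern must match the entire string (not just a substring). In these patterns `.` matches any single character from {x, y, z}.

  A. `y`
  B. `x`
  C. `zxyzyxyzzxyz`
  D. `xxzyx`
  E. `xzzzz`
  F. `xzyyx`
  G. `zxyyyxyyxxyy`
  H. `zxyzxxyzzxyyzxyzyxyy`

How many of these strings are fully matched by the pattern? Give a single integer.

6

A → no match
B → match
C → match
D → match
E → no match
F → match
G → match
H → match
Total matched: 6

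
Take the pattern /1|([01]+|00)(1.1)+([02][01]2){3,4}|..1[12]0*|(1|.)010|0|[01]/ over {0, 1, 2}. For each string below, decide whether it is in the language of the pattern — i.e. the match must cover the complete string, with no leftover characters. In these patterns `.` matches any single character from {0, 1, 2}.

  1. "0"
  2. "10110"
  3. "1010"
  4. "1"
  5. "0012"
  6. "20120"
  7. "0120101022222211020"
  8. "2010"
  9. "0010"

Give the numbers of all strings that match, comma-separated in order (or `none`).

1. "0" → match
2. "10110" → match
3. "1010" → match
4. "1" → match
5. "0012" → match
6. "20120" → match
7 → no match
8. "2010" → match
9. "0010" → match

1, 2, 3, 4, 5, 6, 8, 9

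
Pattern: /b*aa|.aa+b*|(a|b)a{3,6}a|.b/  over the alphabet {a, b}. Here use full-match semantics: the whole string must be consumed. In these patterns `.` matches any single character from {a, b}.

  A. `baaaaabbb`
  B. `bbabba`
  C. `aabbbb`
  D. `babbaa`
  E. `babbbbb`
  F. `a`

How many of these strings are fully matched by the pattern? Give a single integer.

A → match
B → no match
C → no match
D → no match
E → no match
F → no match
Total matched: 1

1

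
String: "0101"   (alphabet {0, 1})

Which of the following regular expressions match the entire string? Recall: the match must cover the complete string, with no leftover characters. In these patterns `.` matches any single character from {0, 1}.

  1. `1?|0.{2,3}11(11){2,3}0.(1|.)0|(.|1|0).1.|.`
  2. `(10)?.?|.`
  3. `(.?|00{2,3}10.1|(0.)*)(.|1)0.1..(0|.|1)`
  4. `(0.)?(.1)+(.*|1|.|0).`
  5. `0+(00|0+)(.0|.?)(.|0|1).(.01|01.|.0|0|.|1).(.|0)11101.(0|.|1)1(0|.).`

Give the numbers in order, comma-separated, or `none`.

4

1 → no match
2 → no match
3 → no match
4 → match
5 → no match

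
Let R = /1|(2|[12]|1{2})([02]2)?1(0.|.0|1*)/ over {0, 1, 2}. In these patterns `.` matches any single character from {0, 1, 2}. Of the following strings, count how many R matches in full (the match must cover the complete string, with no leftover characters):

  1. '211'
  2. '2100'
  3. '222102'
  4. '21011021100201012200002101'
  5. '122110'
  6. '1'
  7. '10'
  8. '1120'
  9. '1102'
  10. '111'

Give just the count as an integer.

8

1 → match
2 → match
3 → match
4 → no match
5 → match
6 → match
7 → no match
8 → match
9 → match
10 → match
Total matched: 8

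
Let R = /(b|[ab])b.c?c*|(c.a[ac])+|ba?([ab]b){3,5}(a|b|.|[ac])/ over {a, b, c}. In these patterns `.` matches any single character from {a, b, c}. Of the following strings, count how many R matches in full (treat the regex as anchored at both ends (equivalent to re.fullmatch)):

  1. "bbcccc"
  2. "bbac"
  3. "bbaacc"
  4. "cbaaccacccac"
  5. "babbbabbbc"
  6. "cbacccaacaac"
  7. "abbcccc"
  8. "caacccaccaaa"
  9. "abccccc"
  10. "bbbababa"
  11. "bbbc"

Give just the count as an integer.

1. "bbcccc" → match
2. "bbac" → match
3. "bbaacc" → no match
4. "cbaaccacccac" → match
5. "babbbabbbc" → match
6. "cbacccaacaac" → match
7. "abbcccc" → match
8. "caacccaccaaa" → match
9. "abccccc" → match
10. "bbbababa" → match
11. "bbbc" → match
Total matched: 10

10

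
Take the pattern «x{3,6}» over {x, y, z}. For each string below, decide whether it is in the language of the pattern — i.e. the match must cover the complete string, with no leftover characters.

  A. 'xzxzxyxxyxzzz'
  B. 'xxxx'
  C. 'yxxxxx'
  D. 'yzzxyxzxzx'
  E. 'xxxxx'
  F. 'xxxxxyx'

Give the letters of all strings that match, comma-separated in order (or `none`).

B, E

A → no match — must end with 'x'
B → match
C → no match — must start with 'x'
D → no match — must start with 'x'
E → match
F → no match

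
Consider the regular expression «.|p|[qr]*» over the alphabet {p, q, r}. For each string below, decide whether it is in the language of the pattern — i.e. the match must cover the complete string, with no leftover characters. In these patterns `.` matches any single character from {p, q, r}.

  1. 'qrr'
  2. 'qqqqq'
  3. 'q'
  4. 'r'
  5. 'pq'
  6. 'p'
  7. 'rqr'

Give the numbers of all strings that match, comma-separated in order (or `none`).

1 → match
2 → match
3 → match
4 → match
5 → no match
6 → match
7 → match

1, 2, 3, 4, 6, 7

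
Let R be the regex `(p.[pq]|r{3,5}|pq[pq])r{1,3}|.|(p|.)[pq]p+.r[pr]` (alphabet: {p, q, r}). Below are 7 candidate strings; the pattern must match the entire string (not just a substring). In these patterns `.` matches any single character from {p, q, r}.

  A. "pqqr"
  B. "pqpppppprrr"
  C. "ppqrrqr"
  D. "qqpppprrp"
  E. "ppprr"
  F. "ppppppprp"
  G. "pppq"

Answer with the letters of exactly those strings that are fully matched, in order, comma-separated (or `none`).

A, B, D, E, F

A → match
B → match
C → no match
D → match
E → match
F → match
G → no match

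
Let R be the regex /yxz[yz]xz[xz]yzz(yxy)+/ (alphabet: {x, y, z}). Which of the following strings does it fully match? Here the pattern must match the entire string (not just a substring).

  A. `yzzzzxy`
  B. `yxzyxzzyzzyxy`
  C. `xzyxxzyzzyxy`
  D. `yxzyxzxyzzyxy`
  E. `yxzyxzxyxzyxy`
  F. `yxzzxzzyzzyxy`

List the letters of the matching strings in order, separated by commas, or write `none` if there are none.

A → no match — must start with `yxz`
B → match
C → no match — must start with `yxz`
D → match
E → no match
F → match

B, D, F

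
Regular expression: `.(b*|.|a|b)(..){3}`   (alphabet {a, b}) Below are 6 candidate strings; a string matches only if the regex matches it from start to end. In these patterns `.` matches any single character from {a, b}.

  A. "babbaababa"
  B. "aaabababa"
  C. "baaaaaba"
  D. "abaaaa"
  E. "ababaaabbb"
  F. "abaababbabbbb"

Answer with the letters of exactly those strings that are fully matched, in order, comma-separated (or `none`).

A → no match
B → no match
C → match
D → no match
E → no match
F → no match

C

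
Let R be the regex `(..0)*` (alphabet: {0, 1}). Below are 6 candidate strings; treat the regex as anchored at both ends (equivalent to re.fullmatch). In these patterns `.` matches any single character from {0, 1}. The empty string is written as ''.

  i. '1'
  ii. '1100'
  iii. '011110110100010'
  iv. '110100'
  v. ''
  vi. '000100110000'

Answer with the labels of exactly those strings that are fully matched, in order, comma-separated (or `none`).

iv, v, vi

i → no match
ii → no match
iii → no match
iv → match
v → match
vi → match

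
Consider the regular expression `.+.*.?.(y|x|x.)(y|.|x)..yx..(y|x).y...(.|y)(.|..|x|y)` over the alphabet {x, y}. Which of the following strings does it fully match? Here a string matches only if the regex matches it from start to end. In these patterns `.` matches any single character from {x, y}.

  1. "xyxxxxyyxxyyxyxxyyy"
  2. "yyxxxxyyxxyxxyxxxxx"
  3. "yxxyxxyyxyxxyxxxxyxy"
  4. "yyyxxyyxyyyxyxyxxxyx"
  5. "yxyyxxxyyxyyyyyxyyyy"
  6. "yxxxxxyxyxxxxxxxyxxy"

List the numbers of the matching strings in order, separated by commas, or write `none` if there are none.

1, 2, 5

1 → match
2 → match
3 → no match
4 → no match
5 → match
6 → no match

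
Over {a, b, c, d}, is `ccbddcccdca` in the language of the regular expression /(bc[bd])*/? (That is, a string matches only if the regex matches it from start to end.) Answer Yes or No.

No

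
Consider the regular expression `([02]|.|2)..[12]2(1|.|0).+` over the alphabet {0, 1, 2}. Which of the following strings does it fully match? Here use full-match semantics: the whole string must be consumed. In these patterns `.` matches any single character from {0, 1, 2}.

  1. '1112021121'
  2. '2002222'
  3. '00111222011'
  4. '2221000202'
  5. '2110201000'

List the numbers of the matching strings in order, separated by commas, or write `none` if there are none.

1. '1112021121' → no match
2. '2002222' → match
3. '00111222011' → no match
4. '2221000202' → no match
5. '2110201000' → no match

2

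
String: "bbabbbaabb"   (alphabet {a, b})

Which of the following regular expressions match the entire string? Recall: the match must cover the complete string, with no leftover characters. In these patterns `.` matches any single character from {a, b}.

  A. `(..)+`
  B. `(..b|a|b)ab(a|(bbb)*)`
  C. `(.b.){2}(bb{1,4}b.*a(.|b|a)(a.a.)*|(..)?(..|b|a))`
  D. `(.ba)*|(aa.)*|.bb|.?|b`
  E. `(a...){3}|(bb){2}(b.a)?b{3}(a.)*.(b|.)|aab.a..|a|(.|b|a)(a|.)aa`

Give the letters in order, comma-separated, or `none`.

A → match
B → no match
C → match
D → no match
E → no match

A, C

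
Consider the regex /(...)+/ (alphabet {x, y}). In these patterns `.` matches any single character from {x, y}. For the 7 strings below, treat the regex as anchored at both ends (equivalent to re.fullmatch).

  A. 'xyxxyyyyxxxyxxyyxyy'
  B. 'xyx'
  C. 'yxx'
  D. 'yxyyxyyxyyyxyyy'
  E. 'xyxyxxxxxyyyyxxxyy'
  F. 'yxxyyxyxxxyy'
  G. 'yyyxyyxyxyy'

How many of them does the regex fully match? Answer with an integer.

5

A → no match
B → match
C → match
D → match
E → match
F → match
G → no match
Total matched: 5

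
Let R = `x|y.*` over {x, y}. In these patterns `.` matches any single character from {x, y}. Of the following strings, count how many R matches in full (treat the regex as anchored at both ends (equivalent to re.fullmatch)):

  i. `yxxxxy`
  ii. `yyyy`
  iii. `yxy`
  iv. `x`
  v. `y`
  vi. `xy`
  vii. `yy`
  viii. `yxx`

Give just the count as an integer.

i → match
ii → match
iii → match
iv → match
v → match
vi → no match
vii → match
viii → match
Total matched: 7

7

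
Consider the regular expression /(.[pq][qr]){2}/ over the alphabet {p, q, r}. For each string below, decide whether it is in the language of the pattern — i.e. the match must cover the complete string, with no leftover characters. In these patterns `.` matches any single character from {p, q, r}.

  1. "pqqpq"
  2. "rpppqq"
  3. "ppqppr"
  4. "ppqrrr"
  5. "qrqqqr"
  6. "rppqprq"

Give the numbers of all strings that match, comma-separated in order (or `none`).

1 → no match
2 → no match
3 → match
4 → no match
5 → no match
6 → no match

3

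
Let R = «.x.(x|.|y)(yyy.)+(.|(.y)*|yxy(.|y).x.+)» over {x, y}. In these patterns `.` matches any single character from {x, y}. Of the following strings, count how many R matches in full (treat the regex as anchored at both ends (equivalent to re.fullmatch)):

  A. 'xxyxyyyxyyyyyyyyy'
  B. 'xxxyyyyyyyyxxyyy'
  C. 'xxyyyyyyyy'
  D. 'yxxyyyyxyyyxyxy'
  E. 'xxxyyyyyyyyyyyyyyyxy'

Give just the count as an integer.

4

A → match
B → match
C → match
D → no match
E → match
Total matched: 4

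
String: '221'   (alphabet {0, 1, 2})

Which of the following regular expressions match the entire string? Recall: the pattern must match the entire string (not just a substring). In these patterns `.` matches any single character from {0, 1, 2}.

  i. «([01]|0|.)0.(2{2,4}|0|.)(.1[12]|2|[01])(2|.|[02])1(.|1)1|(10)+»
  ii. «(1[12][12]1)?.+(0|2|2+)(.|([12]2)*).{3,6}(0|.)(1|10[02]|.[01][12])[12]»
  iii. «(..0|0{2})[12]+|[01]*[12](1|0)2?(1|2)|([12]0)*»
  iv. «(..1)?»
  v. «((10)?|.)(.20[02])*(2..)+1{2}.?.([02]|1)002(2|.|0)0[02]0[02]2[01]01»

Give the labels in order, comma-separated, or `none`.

i → no match
ii → no match
iii → no match
iv → match
v → no match — must end with '01'

iv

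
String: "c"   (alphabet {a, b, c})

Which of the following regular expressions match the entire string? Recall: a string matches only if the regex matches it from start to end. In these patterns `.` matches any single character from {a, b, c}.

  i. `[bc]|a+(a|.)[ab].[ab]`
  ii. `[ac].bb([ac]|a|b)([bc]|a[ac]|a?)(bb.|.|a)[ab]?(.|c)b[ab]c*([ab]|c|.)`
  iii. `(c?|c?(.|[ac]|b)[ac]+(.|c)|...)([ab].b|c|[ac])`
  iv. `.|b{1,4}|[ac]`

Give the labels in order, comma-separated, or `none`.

i → match
ii → no match
iii → match
iv → match

i, iii, iv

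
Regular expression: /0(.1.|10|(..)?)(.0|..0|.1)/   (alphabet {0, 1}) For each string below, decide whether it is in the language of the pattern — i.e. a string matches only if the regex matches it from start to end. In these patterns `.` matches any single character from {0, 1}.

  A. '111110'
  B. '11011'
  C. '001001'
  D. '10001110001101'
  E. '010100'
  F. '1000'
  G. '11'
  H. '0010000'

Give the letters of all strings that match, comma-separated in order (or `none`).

A → no match — must start with '0'
B → no match — must start with '0'
C → match
D → no match — must start with '0'
E → match
F → no match — must start with '0'
G → no match — must start with '0'
H → match

C, E, H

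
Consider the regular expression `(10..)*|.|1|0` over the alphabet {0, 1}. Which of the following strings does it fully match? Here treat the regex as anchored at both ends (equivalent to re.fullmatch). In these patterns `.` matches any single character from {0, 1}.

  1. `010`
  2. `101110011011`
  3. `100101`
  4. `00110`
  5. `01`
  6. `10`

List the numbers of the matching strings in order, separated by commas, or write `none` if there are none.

1. `010` → no match
2. `101110011011` → match
3. `100101` → no match
4. `00110` → no match
5. `01` → no match
6. `10` → no match

2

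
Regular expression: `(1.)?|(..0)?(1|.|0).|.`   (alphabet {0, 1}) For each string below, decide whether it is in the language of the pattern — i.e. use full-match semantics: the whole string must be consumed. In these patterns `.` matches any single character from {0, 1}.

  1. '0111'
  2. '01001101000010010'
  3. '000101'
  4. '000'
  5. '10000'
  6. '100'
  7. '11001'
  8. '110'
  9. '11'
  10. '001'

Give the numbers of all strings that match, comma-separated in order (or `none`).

5, 7, 9

1 → no match
2 → no match
3 → no match
4 → no match
5 → match
6 → no match
7 → match
8 → no match
9 → match
10 → no match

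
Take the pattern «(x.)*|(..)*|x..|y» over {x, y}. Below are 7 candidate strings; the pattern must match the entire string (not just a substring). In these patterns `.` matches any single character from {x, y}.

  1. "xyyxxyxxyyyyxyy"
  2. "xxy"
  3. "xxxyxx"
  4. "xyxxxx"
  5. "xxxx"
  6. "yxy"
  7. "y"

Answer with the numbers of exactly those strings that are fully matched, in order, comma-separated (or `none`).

2, 3, 4, 5, 7

1 → no match
2. "xxy" → match
3. "xxxyxx" → match
4. "xyxxxx" → match
5. "xxxx" → match
6. "yxy" → no match
7. "y" → match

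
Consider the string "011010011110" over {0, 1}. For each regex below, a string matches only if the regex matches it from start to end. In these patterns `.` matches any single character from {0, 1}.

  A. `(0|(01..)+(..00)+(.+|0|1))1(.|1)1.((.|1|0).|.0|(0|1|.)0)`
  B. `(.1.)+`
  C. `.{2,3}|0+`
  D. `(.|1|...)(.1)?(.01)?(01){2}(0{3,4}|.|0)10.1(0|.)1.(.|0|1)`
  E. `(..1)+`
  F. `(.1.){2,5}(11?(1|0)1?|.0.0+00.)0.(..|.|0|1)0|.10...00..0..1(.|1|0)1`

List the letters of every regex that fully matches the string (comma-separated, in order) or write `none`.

B

A → no match
B → match
C → no match
D → no match
E → no match — must end with "1"
F → no match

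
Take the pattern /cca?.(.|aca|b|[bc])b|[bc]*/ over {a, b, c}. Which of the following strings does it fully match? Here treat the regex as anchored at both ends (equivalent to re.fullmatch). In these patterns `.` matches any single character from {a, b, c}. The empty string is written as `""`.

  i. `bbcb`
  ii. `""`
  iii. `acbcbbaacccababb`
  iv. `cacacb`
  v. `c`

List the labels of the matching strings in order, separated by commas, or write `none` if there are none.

i → match
ii → match
iii → no match
iv → no match
v → match

i, ii, v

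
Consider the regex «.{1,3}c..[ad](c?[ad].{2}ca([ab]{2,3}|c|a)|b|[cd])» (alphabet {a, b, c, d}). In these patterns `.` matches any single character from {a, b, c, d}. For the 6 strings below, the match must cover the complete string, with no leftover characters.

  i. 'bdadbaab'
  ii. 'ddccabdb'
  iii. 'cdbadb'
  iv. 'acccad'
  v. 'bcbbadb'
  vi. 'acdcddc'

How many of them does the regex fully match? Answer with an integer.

2

i → no match
ii → match
iii → no match
iv → match
v → no match
vi → no match
Total matched: 2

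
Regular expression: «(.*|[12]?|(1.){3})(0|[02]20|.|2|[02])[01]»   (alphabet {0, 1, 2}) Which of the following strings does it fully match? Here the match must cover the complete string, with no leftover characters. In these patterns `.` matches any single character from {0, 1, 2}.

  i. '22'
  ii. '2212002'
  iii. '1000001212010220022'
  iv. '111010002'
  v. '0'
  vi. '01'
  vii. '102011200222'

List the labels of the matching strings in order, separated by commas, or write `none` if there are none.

i. '22' → no match
ii. '2212002' → no match
iii → no match
iv. '111010002' → no match
v. '0' → no match
vi. '01' → match
vii. '102011200222' → no match

vi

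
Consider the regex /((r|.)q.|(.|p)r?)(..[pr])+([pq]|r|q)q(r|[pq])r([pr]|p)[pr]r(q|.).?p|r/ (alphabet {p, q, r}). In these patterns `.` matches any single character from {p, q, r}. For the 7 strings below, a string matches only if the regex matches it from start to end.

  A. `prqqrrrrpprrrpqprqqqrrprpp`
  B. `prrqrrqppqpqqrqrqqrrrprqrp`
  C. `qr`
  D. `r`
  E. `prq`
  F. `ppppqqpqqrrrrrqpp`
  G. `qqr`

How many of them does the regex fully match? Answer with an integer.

3

A → match
B → no match
C → no match
D → match
E → no match
F → match
G → no match
Total matched: 3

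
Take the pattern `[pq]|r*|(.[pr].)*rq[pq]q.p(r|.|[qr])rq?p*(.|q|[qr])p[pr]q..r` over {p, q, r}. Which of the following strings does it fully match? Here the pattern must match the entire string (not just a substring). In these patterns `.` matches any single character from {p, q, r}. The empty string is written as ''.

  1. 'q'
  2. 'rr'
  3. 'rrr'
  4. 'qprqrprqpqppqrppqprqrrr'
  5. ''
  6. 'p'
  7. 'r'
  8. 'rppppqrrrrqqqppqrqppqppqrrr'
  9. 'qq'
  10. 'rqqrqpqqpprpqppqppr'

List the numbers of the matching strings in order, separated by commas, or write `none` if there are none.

1, 2, 3, 4, 5, 6, 7, 8

1 → match
2 → match
3 → match
4 → match
5 → match
6 → match
7 → match
8 → match
9 → no match
10 → no match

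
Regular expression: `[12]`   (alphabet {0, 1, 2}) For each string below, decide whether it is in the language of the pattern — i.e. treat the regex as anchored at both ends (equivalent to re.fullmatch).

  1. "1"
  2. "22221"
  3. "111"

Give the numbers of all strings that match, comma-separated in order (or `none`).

1. "1" → match
2. "22221" → no match
3. "111" → no match

1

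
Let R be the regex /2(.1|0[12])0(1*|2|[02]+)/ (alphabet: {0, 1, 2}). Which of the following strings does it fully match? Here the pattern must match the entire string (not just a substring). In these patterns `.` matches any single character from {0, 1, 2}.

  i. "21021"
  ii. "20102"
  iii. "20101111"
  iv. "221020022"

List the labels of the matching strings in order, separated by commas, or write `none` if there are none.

i. "21021" → no match
ii. "20102" → match
iii. "20101111" → match
iv. "221020022" → match

ii, iii, iv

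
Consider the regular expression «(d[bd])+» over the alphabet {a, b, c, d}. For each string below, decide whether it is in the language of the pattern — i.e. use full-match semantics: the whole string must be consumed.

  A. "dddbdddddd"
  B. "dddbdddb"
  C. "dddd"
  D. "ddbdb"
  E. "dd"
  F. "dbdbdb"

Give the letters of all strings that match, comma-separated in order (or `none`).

A. "dddbdddddd" → match
B. "dddbdddb" → match
C. "dddd" → match
D. "ddbdb" → no match
E. "dd" → match
F. "dbdbdb" → match

A, B, C, E, F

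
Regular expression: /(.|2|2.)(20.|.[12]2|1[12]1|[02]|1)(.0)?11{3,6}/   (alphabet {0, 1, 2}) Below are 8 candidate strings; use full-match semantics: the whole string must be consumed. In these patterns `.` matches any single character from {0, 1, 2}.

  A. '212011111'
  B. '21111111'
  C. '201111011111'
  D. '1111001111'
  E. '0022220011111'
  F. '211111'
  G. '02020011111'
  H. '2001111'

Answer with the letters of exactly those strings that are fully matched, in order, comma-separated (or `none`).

A → match
B → match
C → match
D → match
E → no match
F → match
G → match
H → match

A, B, C, D, F, G, H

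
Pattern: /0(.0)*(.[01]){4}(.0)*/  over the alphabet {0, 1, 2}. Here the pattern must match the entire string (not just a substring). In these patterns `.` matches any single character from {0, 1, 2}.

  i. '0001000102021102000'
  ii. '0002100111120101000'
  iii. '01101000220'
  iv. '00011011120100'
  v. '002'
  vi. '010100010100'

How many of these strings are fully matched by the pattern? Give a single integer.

i → match
ii → match
iii. '01101000220' → no match
iv → no match
v. '002' → no match
vi. '010100010100' → no match
Total matched: 2

2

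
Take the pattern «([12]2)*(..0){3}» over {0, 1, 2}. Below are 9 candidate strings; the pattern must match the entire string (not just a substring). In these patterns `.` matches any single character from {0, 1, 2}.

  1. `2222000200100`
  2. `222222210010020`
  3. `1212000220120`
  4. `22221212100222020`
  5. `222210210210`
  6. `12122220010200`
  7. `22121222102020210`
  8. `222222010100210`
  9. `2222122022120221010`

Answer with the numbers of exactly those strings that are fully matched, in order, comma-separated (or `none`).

1 → match
2 → match
3 → match
4 → no match
5 → no match
6 → no match
7 → no match
8 → match
9 → no match

1, 2, 3, 8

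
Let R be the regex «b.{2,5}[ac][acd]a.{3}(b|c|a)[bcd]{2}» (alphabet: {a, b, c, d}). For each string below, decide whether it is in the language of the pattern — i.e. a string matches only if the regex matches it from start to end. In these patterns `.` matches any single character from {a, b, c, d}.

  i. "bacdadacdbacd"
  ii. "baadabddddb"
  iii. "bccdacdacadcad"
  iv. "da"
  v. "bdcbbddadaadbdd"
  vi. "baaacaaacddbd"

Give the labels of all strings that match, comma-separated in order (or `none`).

i → match
ii → no match
iii → no match
iv → no match — must start with "b"
v → no match
vi → no match

i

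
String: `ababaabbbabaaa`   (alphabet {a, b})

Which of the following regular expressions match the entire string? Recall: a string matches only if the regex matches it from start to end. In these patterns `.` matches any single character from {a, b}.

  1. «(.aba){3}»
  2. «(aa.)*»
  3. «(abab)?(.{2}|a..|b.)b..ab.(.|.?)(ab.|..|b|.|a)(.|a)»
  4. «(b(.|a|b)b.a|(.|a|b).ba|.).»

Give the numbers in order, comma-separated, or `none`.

3

1 → no match — must end with `aba`
2 → no match
3 → match
4 → no match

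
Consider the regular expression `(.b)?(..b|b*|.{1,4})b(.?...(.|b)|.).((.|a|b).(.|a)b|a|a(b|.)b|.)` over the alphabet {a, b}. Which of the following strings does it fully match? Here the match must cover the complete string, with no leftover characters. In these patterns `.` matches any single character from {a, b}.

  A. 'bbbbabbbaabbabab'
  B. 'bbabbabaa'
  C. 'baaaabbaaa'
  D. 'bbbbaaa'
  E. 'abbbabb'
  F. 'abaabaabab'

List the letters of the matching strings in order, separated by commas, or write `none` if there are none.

A, B, D, E

A → match
B → match
C → no match
D → match
E → match
F → no match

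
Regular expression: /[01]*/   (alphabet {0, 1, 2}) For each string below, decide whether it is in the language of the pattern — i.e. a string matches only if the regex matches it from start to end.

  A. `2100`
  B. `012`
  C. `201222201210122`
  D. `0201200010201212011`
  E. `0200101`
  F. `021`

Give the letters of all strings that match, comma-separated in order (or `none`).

none

A. `2100` → no match
B. `012` → no match
C → no match
D → no match
E. `0200101` → no match
F. `021` → no match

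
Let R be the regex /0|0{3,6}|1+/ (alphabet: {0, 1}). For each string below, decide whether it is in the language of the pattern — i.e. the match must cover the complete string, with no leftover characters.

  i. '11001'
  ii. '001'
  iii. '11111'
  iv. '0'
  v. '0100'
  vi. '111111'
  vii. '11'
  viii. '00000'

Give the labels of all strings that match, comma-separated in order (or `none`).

iii, iv, vi, vii, viii

i. '11001' → no match
ii. '001' → no match
iii. '11111' → match
iv. '0' → match
v. '0100' → no match
vi. '111111' → match
vii. '11' → match
viii. '00000' → match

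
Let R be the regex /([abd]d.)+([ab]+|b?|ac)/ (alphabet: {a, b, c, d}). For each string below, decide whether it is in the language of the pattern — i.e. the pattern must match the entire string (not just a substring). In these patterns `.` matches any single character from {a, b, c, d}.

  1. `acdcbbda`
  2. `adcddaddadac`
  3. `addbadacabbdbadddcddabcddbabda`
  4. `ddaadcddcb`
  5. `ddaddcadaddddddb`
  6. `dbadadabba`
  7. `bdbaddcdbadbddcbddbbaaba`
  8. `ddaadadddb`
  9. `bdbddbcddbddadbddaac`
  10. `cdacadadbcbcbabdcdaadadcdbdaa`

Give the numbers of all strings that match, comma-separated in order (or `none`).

4, 5, 8

1. `acdcbbda` → no match
2. `adcddaddadac` → no match
3 → no match
4. `ddaadcddcb` → match
5 → match
6. `dbadadabba` → no match
7 → no match
8. `ddaadadddb` → match
9 → no match
10 → no match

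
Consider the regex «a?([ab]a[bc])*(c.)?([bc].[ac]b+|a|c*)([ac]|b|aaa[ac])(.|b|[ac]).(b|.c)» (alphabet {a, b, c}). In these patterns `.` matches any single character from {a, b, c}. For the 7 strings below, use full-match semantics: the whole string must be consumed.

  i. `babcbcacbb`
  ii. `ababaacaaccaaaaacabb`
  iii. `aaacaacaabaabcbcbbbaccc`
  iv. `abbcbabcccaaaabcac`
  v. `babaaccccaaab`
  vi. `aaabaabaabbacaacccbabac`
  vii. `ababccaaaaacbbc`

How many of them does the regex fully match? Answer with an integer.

6

i → match
ii → match
iii → match
iv → no match
v → match
vi → match
vii → match
Total matched: 6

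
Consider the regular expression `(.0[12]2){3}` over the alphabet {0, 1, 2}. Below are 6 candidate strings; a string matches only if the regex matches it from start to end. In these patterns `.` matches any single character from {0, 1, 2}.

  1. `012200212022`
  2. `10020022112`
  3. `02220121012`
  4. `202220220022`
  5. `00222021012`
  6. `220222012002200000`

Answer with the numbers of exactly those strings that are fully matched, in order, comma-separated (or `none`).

1 → no match
2 → no match
3 → no match
4 → match
5 → no match
6 → no match — must end with `2`

4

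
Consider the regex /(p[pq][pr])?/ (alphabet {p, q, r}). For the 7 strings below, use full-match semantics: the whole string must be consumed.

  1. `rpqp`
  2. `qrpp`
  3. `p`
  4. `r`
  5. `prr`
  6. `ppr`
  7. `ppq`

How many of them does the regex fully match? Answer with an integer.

1 → no match
2 → no match
3 → no match
4 → no match
5 → no match
6 → match
7 → no match
Total matched: 1

1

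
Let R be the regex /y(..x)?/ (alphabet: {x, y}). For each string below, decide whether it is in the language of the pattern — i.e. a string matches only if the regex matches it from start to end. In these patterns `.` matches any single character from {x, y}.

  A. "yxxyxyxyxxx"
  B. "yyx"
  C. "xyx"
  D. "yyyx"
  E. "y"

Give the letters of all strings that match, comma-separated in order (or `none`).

A → no match
B → no match
C → no match — must start with "y"
D → match
E → match

D, E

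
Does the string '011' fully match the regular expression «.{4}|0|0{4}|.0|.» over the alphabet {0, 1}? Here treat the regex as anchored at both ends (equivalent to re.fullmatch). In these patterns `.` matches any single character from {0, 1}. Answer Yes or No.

No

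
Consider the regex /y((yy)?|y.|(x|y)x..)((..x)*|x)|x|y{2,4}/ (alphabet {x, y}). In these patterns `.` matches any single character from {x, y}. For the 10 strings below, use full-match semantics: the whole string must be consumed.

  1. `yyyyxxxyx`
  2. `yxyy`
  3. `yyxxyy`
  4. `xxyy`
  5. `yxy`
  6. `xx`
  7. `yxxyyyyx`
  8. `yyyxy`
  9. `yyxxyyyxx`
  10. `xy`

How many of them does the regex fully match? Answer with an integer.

2

1. `yyyyxxxyx` → match
2. `yxyy` → no match
3. `yyxxyy` → no match
4. `xxyy` → no match
5. `yxy` → no match
6. `xx` → no match
7. `yxxyyyyx` → match
8. `yyyxy` → no match
9. `yyxxyyyxx` → no match
10. `xy` → no match
Total matched: 2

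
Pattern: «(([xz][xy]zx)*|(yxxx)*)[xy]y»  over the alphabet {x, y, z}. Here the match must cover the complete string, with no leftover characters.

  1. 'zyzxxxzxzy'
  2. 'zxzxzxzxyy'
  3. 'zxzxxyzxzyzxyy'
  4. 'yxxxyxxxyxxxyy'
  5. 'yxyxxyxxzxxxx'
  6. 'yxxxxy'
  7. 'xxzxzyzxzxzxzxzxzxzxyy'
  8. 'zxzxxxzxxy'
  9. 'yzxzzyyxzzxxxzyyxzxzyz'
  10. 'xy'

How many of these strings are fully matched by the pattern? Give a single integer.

1 → no match
2 → match
3 → match
4 → match
5 → no match — must end with 'y'
6 → match
7 → match
8 → match
9 → no match — must end with 'y'
10 → match
Total matched: 7

7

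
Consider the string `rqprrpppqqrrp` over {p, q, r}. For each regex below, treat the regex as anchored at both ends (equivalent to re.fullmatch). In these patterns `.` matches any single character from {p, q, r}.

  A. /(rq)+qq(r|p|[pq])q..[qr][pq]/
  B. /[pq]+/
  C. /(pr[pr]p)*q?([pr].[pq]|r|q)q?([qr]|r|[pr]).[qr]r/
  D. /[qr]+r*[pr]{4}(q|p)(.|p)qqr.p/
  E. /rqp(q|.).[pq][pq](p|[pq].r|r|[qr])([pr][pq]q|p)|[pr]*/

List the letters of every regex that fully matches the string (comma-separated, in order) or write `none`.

D

A → no match
B → no match
C → no match — must end with `r`
D → match
E → no match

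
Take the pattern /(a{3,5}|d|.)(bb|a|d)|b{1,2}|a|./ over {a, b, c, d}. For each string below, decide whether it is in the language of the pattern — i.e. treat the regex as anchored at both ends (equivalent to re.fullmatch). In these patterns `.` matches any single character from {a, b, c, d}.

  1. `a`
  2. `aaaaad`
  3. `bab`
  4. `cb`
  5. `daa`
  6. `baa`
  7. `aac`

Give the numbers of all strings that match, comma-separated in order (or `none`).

1 → match
2 → match
3 → no match
4 → no match
5 → no match
6 → no match
7 → no match

1, 2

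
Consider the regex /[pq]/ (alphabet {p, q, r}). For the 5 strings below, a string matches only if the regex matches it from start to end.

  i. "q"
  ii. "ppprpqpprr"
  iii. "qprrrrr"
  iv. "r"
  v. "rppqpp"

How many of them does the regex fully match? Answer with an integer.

i. "q" → match
ii. "ppprpqpprr" → no match
iii. "qprrrrr" → no match
iv. "r" → no match
v. "rppqpp" → no match
Total matched: 1

1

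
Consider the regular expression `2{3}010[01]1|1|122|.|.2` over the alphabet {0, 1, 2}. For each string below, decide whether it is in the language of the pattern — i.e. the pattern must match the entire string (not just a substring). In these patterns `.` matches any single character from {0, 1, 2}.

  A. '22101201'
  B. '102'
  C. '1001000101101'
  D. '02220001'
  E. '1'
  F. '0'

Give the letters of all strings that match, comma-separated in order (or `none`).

A → no match
B → no match
C → no match
D → no match
E → match
F → match

E, F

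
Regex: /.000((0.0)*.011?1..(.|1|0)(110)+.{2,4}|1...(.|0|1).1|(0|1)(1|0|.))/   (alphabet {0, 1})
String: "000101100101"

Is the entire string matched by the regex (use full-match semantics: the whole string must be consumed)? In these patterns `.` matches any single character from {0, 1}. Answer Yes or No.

No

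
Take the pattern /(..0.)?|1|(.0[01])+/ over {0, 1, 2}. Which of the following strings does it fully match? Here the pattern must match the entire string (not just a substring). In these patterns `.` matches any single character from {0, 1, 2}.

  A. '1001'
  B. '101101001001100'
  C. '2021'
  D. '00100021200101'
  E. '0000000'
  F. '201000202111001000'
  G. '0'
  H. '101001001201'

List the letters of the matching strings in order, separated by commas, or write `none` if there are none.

A, B, H

A. '1001' → match
B → match
C. '2021' → no match
D → no match
E. '0000000' → no match
F → no match
G. '0' → no match
H. '101001001201' → match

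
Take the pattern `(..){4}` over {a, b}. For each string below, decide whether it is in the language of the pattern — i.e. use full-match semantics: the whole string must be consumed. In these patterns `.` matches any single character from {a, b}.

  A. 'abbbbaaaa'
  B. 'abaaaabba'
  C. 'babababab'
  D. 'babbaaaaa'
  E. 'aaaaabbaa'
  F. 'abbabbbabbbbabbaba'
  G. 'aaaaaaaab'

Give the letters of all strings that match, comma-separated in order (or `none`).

none

A → no match
B → no match
C → no match
D → no match
E → no match
F → no match
G → no match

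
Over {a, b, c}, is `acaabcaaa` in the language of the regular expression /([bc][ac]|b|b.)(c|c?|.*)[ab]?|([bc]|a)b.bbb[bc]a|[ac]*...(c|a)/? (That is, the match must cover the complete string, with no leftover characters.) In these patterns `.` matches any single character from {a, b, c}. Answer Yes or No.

No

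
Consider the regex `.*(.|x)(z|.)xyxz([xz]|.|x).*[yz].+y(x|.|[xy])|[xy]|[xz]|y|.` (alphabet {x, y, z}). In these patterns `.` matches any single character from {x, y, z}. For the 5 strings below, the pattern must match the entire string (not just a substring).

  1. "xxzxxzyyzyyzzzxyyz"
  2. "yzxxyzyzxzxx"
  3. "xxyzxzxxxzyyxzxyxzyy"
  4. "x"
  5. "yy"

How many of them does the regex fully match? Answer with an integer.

1 → no match
2. "yzxxyzyzxzxx" → no match
3 → no match
4. "x" → match
5. "yy" → no match
Total matched: 1

1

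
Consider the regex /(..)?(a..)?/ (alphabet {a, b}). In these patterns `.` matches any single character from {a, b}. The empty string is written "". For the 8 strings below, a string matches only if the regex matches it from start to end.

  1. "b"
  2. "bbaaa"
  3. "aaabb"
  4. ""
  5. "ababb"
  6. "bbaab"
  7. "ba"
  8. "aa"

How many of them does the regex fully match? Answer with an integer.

1 → no match
2 → match
3 → match
4 → match
5 → match
6 → match
7 → match
8 → match
Total matched: 7

7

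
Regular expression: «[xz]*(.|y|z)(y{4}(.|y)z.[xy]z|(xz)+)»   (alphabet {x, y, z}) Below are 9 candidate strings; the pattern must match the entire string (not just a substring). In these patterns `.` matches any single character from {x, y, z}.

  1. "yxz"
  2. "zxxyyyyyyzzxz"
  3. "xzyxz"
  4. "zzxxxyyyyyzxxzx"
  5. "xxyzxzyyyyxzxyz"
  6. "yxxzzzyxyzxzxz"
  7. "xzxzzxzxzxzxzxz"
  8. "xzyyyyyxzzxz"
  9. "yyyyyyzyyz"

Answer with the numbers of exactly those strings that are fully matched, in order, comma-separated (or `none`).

1 → match
2 → match
3 → match
4 → no match
5 → no match
6 → no match
7 → match
8 → match
9 → match

1, 2, 3, 7, 8, 9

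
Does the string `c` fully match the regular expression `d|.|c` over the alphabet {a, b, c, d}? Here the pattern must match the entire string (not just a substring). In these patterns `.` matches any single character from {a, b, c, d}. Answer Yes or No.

Yes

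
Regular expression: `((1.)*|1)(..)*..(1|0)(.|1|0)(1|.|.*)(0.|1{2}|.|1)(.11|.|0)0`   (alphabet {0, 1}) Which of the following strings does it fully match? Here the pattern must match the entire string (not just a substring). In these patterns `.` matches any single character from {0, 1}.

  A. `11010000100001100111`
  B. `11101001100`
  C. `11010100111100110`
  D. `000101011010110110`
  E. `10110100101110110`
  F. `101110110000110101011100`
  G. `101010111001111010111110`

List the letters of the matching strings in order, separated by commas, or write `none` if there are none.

B, C, D, E, F, G

A → no match — must end with `0`
B → match
C → match
D → match
E → match
F → match
G → match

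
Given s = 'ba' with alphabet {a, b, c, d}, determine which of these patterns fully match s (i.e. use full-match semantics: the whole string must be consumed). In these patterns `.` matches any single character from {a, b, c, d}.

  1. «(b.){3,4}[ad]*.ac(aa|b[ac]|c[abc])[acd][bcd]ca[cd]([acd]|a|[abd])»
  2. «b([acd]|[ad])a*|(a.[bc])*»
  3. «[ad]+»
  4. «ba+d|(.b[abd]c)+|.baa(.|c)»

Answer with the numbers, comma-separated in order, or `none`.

2

1 → no match
2 → match
3 → no match
4 → no match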